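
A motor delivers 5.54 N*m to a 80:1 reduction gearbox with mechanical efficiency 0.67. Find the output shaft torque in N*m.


tau_out = tau_in * N * eta = 5.54 * 80 * 0.67 = 296.9440

296.9440 N*m


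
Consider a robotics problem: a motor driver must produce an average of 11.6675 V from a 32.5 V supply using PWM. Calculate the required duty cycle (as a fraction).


D = V_avg/V_supply = 11.6675/32.5 = 0.3590

0.3590


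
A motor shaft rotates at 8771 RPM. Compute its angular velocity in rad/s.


omega = 8771 * 2*pi/60 = 918.4970

918.4970 rad/s


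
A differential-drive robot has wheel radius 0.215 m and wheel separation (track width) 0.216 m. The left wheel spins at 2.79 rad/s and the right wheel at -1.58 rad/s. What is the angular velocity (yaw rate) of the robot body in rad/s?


omega = r*(wR - wL)/L = 0.215*(-1.58 - (2.79))/0.216 = -4.3498

-4.3498 rad/s


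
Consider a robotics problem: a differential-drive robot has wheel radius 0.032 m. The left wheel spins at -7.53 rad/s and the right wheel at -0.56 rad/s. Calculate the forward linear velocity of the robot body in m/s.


v = r*(wR + wL)/2 = 0.032*(-0.56 + -7.53)/2 = -0.1294

-0.1294 m/s


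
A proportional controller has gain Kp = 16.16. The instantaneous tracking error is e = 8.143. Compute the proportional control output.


u_P = Kp * e = 16.16 * 8.143 = 131.5909

131.5909


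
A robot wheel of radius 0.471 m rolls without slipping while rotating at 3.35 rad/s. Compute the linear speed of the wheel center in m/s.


v = omega * r = 3.35 * 0.471 = 1.5778

1.5778 m/s


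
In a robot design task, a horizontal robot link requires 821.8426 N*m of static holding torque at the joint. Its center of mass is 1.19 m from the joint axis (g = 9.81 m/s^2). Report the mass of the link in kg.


m = tau / (g*L) = 821.8426 / (9.81 * 1.19) = 70.4000

70.4000 kg


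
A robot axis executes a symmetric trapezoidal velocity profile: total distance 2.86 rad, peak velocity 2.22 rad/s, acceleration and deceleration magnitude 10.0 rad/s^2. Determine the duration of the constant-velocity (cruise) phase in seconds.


t_acc = v/a = 0.222000 s, d_acc = v^2/(2a) = 0.246420 rad each
d_cruise = 2.86 - 2*0.246420 = 2.367160 rad
t_cruise = d_cruise/v = 2.367160/2.22 = 1.0663

1.0663 s


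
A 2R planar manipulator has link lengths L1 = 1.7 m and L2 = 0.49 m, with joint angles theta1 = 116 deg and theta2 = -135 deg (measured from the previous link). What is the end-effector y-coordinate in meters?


y = L1*sin(th1) + L2*sin(th1+th2) = 1.7*sin(116 deg) + 0.49*sin(-19 deg) = 1.3684

1.3684 m


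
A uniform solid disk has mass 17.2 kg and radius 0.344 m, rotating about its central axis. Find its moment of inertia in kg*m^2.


I = (1/2)*m*R^2 = 0.5*17.2*0.344^2 = 1.0177

1.0177 kg*m^2


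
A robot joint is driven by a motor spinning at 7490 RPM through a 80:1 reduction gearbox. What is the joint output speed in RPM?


omega_joint = omega_motor / N = 7490 / 80 = 93.6250

93.6250 RPM


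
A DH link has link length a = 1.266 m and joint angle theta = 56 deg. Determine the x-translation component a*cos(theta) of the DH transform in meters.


a*cos(theta) = 1.266*cos(56 deg) = 0.7079

0.7079 m


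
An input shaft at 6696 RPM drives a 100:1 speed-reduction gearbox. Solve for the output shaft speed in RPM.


omega_out = omega_in / N = 6696 / 100 = 66.9600

66.9600 RPM


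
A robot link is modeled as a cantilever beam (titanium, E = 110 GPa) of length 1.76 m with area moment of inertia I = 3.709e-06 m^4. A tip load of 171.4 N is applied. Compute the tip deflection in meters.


delta = F*L^3/(3*E*I) = 171.4*1.76^3/(3*1.100e+11*3.709e-06)
      = 934.4344064/1223970 = 7.6345e-04

7.6345e-04 m


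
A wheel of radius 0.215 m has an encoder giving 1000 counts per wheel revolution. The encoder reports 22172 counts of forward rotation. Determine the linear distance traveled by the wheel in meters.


revs = 22172/1000 = 22.172000
d = revs * 2*pi*r = 22.172000 * 2*pi*0.215 = 29.9518

29.9518 m


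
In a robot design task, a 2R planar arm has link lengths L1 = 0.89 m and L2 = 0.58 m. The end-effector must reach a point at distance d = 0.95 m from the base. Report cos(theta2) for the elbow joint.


cos(th2) = (d^2 - L1^2 - L2^2)/(2*L1*L2) = (0.95^2 - 0.89^2 - 0.58^2)/(2*0.89*0.58) = -0.2189

-0.2189


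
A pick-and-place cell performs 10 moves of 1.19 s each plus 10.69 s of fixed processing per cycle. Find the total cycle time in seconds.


T = 10*1.19 + 10.69 = 22.5900

22.5900 s


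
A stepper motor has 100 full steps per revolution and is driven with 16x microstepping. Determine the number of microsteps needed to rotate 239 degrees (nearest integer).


step_size = 360/(100*16) = 360/1600 = 0.225000 deg
n = 239/(360/1600) = 239*1600/360 = 1062.2222 -> 1062

1062 steps


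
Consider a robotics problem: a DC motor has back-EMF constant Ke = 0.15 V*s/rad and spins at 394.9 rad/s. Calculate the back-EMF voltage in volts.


V_emf = Ke * omega = 0.15*394.9 = 59.2350

59.2350 V


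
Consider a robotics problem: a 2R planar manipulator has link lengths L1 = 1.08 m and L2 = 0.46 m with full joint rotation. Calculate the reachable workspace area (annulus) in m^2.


r_max = L1 + L2 = 1.5400, r_min = |L1 - L2| = 0.6200
A = pi*(r_max^2 - r_min^2) = pi*(2.3716 - 0.3844) = 6.2430

6.2430 m^2


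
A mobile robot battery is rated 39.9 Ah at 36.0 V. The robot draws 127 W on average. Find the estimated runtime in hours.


E = 39.9*36.0 = 1436.4000 Wh
t = E/P = 1436.4000/127 = 11.3102

11.3102 hours


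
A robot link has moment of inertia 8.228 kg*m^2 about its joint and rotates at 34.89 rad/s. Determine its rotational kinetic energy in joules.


KE = (1/2)*I*omega^2 = 0.5*8.228*34.89^2 = 5008.0220

5008.0220 J


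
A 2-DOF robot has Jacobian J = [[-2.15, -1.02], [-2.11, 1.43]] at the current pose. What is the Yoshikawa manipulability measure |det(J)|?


det(J) = -2.15*1.43 - (-1.02)*(-2.11) = -5.2267
|det(J)| = 5.2267

5.2267


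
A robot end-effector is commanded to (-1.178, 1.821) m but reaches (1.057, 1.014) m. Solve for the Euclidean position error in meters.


dx = 1.057 - (-1.178) = 2.2350, dy = 1.014 - (1.821) = -0.8070
err = sqrt(4.995225 + 0.651249) = 2.3762

2.3762 m


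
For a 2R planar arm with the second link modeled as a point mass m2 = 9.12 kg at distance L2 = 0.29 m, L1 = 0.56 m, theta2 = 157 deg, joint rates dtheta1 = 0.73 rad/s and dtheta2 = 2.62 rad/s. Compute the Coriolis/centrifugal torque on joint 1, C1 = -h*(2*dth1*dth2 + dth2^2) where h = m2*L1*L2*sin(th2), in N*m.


h = m2*L1*L2*sin(th2) = 9.12*0.56*0.29*sin(157 deg) = 0.578707
C1 = -h*(2*0.73*2.62 + 2.62^2) = -0.578707*10.6896 = -6.1861

-6.1861 N*m


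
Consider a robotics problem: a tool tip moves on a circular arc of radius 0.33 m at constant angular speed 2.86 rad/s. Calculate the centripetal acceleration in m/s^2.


a_c = omega^2 * r = 2.86^2 * 0.33 = 2.6993

2.6993 m/s^2


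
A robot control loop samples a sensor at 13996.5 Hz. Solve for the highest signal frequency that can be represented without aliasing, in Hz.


f_max = f_s/2 = 13996.5/2 = 6998.2500

6998.2500 Hz


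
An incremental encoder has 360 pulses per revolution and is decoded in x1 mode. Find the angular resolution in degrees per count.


resolution = 360 / (PPR * 1) = 360 / 360 = 1.0000

1.0000 degrees


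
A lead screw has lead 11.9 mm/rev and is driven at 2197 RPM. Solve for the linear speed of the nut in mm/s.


v = lead * (RPM/60) = 11.9*2197/60 = 435.7383

435.7383 mm/s


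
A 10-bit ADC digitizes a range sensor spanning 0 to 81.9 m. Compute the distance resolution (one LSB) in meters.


res = range / 2^n = 81.9/2^10 = 81.9/1024 = 0.0800

0.0800 m


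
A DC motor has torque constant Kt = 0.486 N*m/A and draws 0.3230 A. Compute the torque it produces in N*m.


tau = Kt * I = 0.486*0.3230 = 0.1570

0.1570 N*m


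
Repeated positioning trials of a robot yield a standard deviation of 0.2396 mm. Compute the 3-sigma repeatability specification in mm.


repeatability = 3*sigma = 3*0.2396 = 0.7188

0.7188 mm


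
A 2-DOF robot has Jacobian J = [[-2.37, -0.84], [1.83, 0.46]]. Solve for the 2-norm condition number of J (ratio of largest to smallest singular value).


JJ^T eigenvalues: trace(JJ^T) = 9.8830, det(JJ^T) = det(J)^2 = 0.19980900
s_max^2 = (9.8830 + sqrt(96.87445300))/2 = 9.86274103
s_min^2 = (9.8830 - sqrt(96.87445300))/2 = 0.02025897
kappa = s_max/s_min = sqrt(9.86274103/0.02025897) = 22.0643

22.0643


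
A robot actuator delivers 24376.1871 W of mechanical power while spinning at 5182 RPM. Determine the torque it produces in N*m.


omega = 5182 * 2*pi/60 = 542.657771 rad/s
tau = P / omega = 24376.1871 / 542.657771 = 44.9200

44.9200 N*m


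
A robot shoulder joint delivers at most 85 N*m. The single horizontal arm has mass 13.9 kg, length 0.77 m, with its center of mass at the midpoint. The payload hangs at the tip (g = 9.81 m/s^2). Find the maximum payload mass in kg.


tau_arm = m_arm*g*(L/2) = 13.9*9.81*0.77/2 = 52.4982 N*m
tau_payload = tau_max - tau_arm = 85 - 52.4982 = 32.5018
m_payload = tau_payload / (g*L) = 32.5018 / (9.81*0.77) = 4.3028

4.3028 kg


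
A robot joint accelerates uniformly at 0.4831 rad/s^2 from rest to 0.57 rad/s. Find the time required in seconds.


t = delta_omega / alpha = 0.57 / 0.4831 = 1.1799

1.1799 s


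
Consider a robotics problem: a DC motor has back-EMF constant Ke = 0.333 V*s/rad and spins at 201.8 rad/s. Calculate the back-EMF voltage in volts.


V_emf = Ke * omega = 0.333*201.8 = 67.1994

67.1994 V


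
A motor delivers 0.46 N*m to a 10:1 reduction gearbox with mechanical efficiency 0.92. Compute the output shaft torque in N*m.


tau_out = tau_in * N * eta = 0.46 * 10 * 0.92 = 4.2320

4.2320 N*m


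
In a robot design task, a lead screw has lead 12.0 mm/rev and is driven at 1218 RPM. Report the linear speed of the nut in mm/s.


v = lead * (RPM/60) = 12.0*1218/60 = 243.6000

243.6000 mm/s


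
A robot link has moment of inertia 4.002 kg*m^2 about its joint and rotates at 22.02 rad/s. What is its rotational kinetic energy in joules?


KE = (1/2)*I*omega^2 = 0.5*4.002*22.02^2 = 970.2457

970.2457 J


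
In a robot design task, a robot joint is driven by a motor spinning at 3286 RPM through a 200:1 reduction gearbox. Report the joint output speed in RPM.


omega_joint = omega_motor / N = 3286 / 200 = 16.4300

16.4300 RPM


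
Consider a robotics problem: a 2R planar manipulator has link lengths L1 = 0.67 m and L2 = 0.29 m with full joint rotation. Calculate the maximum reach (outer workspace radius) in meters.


r_max = L1 + L2 = 0.67 + 0.29 = 0.9600

0.9600 m


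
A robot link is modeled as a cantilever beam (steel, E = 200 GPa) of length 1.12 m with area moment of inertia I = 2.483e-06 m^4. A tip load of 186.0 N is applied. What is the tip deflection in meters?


delta = F*L^3/(3*E*I) = 186.0*1.12^3/(3*2.000e+11*2.483e-06)
      = 261.316608/1489800 = 1.7540e-04

1.7540e-04 m


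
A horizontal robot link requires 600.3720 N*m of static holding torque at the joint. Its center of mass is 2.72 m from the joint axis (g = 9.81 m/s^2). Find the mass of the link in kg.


m = tau / (g*L) = 600.3720 / (9.81 * 2.72) = 22.5000

22.5000 kg


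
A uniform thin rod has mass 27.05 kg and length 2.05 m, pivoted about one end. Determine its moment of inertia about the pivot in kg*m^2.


I = (1/3)*m*L^2 = (1/3)*27.05*2.05^2 = 37.8925

37.8925 kg*m^2


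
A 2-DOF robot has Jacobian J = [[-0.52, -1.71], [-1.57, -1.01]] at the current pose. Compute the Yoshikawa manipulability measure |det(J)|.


det(J) = -0.52*-1.01 - (-1.71)*(-1.57) = -2.1595
|det(J)| = 2.1595

2.1595


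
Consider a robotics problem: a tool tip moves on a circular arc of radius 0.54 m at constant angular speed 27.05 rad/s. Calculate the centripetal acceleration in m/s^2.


a_c = omega^2 * r = 27.05^2 * 0.54 = 395.1193

395.1193 m/s^2


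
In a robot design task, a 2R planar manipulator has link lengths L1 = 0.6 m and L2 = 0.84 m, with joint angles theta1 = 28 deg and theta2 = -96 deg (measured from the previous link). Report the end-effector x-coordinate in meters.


x = L1*cos(th1) + L2*cos(th1+th2) = 0.6*cos(28 deg) + 0.84*cos(-68 deg) = 0.8444

0.8444 m


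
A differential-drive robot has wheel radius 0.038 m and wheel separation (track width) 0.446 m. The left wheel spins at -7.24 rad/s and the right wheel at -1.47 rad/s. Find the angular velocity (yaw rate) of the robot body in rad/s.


omega = r*(wR - wL)/L = 0.038*(-1.47 - (-7.24))/0.446 = 0.4916

0.4916 rad/s


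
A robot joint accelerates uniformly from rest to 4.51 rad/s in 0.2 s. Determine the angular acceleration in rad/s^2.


alpha = delta_omega / t = 4.51 / 0.2 = 22.5500

22.5500 rad/s^2


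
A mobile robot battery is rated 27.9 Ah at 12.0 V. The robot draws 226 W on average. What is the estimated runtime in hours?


E = 27.9*12.0 = 334.8000 Wh
t = E/P = 334.8000/226 = 1.4814

1.4814 hours


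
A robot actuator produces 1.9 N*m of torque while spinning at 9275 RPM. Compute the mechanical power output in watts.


omega = 9275 * 2*pi/60 = 971.275729 rad/s
P = tau * omega = 1.9 * 971.275729 = 1845.4239

1845.4239 W


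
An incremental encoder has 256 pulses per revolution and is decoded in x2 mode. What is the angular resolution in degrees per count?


resolution = 360 / (PPR * 2) = 360 / 512 = 0.7031

0.7031 degrees


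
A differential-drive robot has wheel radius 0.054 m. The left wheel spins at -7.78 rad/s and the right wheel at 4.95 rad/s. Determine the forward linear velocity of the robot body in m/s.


v = r*(wR + wL)/2 = 0.054*(4.95 + -7.78)/2 = -0.0764

-0.0764 m/s


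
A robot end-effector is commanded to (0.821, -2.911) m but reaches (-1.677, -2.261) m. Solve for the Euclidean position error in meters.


dx = -1.677 - (0.821) = -2.4980, dy = -2.261 - (-2.911) = 0.6500
err = sqrt(6.240004 + 0.422500) = 2.5812

2.5812 m


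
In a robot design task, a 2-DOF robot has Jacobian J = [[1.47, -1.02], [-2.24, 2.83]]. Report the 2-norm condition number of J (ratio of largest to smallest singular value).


JJ^T eigenvalues: trace(JJ^T) = 16.2278, det(JJ^T) = det(J)^2 = 3.51675009
s_max^2 = (16.2278 + sqrt(249.27449248))/2 = 16.00811453
s_min^2 = (16.2278 - sqrt(249.27449248))/2 = 0.21968547
kappa = s_max/s_min = sqrt(16.00811453/0.21968547) = 8.5363

8.5363


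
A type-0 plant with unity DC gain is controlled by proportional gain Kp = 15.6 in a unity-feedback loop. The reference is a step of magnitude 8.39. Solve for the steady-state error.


e_ss = R/(1 + Kp) = 8.39/(1 + 15.6) = 8.39/16.6000 = 0.5054

0.5054


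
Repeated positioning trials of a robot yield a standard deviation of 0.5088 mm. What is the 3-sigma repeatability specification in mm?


repeatability = 3*sigma = 3*0.5088 = 1.5264

1.5264 mm


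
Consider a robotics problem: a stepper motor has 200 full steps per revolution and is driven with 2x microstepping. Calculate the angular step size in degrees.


step = 360/(200*2) = 360/400 = 0.9000

0.9000 degrees


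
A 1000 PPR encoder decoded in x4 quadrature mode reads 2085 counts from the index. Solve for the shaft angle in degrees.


angle = counts * 360 / (PPR*4) = 2085 * 360 / 4000 = 187.6500

187.6500 degrees


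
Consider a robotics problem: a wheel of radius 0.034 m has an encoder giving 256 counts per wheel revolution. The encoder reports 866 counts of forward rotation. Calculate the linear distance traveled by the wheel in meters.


revs = 866/256 = 3.382812
d = revs * 2*pi*r = 3.382812 * 2*pi*0.034 = 0.7227

0.7227 m


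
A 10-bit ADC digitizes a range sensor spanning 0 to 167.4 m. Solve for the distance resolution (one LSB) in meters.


res = range / 2^n = 167.4/2^10 = 167.4/1024 = 0.1635

0.1635 m


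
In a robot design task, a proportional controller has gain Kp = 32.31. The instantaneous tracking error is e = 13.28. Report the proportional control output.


u_P = Kp * e = 32.31 * 13.28 = 429.0768

429.0768


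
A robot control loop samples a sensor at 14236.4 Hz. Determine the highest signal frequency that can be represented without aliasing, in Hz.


f_max = f_s/2 = 14236.4/2 = 7118.2000

7118.2000 Hz


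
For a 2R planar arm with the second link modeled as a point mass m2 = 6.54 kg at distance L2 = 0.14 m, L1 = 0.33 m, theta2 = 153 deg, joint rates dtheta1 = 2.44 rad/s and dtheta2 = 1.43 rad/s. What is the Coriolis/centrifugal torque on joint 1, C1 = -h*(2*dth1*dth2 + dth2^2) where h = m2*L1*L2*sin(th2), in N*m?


h = m2*L1*L2*sin(th2) = 6.54*0.33*0.14*sin(153 deg) = 0.137172
C1 = -h*(2*2.44*1.43 + 1.43^2) = -0.137172*9.0233 = -1.2377

-1.2377 N*m


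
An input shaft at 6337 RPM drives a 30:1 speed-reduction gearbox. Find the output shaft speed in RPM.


omega_out = omega_in / N = 6337 / 30 = 211.2333

211.2333 RPM


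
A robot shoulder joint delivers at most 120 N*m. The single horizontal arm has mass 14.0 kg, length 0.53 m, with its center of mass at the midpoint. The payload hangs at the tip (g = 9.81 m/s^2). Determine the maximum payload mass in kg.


tau_arm = m_arm*g*(L/2) = 14.0*9.81*0.53/2 = 36.3951 N*m
tau_payload = tau_max - tau_arm = 120 - 36.3951 = 83.6049
m_payload = tau_payload / (g*L) = 83.6049 / (9.81*0.53) = 16.0800

16.0800 kg


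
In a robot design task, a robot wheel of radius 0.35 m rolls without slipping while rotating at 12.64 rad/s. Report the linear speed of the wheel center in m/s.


v = omega * r = 12.64 * 0.35 = 4.4240

4.4240 m/s


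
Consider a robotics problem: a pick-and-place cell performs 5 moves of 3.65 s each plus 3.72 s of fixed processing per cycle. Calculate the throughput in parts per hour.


T_cycle = 5*3.65 + 3.72 = 21.9700 s
rate = 3600/T = 163.8598

163.8598 parts/hour


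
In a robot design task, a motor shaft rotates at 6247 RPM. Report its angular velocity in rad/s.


omega = 6247 * 2*pi/60 = 654.1843

654.1843 rad/s


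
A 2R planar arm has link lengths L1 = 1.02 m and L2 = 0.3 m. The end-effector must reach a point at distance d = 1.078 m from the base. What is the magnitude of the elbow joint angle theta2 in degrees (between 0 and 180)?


cos(th2) = (d^2 - L1^2 - L2^2)/(2*L1*L2) = (1.078^2 - 1.02^2 - 0.3^2)/(2*1.02*0.3) = 0.05177124
th2 = acos(0.05177124) = 87.0324 deg

87.0324 degrees


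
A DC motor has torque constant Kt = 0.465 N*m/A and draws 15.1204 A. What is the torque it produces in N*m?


tau = Kt * I = 0.465*15.1204 = 7.0310

7.0310 N*m


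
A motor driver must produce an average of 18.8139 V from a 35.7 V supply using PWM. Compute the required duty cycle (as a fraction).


D = V_avg/V_supply = 18.8139/35.7 = 0.5270

0.5270


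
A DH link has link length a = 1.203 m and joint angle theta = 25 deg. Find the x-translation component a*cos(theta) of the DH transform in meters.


a*cos(theta) = 1.203*cos(25 deg) = 1.0903

1.0903 m


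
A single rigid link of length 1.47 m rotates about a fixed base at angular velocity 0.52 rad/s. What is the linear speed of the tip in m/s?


v = L*omega = 1.47 * 0.52 = 0.7644

0.7644 m/s


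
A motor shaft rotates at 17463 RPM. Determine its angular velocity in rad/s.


omega = 17463 * 2*pi/60 = 1828.7211

1828.7211 rad/s


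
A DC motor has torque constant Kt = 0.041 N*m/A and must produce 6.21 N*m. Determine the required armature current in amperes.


I = tau / Kt = 6.21/0.041 = 151.4634

151.4634 A


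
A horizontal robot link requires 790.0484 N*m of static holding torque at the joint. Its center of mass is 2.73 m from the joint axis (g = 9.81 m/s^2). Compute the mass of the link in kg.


m = tau / (g*L) = 790.0484 / (9.81 * 2.73) = 29.5000

29.5000 kg


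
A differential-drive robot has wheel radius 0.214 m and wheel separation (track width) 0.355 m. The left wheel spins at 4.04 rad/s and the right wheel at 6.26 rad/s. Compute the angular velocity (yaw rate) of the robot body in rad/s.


omega = r*(wR - wL)/L = 0.214*(6.26 - (4.04))/0.355 = 1.3383

1.3383 rad/s


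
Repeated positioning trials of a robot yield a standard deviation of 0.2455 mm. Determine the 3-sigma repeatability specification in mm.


repeatability = 3*sigma = 3*0.2455 = 0.7365

0.7365 mm


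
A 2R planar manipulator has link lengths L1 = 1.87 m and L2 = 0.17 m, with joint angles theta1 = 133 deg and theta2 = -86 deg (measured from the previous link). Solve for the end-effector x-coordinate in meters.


x = L1*cos(th1) + L2*cos(th1+th2) = 1.87*cos(133 deg) + 0.17*cos(47 deg) = -1.1594

-1.1594 m


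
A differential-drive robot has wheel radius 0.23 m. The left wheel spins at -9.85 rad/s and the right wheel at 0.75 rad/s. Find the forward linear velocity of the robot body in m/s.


v = r*(wR + wL)/2 = 0.23*(0.75 + -9.85)/2 = -1.0465

-1.0465 m/s


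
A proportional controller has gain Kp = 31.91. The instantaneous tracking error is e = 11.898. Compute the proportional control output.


u_P = Kp * e = 31.91 * 11.898 = 379.6652

379.6652


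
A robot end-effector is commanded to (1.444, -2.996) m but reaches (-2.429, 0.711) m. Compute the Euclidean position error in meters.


dx = -2.429 - (1.444) = -3.8730, dy = 0.711 - (-2.996) = 3.7070
err = sqrt(15.000129 + 13.741849) = 5.3612

5.3612 m


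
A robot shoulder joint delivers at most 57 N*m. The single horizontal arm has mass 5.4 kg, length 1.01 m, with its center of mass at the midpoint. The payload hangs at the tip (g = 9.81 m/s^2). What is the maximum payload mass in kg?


tau_arm = m_arm*g*(L/2) = 5.4*9.81*1.01/2 = 26.7519 N*m
tau_payload = tau_max - tau_arm = 57 - 26.7519 = 30.2481
m_payload = tau_payload / (g*L) = 30.2481 / (9.81*1.01) = 3.0529

3.0529 kg


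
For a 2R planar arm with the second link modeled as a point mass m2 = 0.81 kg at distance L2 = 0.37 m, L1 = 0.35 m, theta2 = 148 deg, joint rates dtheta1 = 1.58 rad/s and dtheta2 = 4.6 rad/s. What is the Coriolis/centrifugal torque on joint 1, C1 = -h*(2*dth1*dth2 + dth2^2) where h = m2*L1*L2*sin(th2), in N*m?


h = m2*L1*L2*sin(th2) = 0.81*0.35*0.37*sin(148 deg) = 0.055586
C1 = -h*(2*1.58*4.6 + 4.6^2) = -0.055586*35.6960 = -1.9842

-1.9842 N*m


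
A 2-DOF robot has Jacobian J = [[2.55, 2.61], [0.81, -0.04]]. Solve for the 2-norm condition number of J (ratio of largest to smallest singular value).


JJ^T eigenvalues: trace(JJ^T) = 13.9723, det(JJ^T) = det(J)^2 = 4.91109921
s_max^2 = (13.9723 + sqrt(175.58077045))/2 = 13.61149472
s_min^2 = (13.9723 - sqrt(175.58077045))/2 = 0.36080528
kappa = s_max/s_min = sqrt(13.61149472/0.36080528) = 6.1421

6.1421


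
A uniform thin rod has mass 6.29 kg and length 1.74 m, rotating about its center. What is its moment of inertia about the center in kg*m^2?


I = (1/12)*m*L^2 = (1/12)*6.29*1.74^2 = 1.5870

1.5870 kg*m^2


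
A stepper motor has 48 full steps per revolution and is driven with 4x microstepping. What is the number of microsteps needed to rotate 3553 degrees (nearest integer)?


step_size = 360/(48*4) = 360/192 = 1.875000 deg
n = 3553/(360/192) = 3553*192/360 = 1894.9333 -> 1895

1895 steps


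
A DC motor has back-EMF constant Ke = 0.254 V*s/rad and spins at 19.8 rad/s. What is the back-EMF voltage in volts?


V_emf = Ke * omega = 0.254*19.8 = 5.0292

5.0292 V


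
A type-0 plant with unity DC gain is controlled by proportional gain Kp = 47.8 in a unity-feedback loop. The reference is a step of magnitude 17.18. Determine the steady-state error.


e_ss = R/(1 + Kp) = 17.18/(1 + 47.8) = 17.18/48.8000 = 0.3520

0.3520


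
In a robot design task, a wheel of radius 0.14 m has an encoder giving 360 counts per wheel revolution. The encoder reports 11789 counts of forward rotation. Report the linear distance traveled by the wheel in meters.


revs = 11789/360 = 32.747222
d = revs * 2*pi*r = 32.747222 * 2*pi*0.14 = 28.8060

28.8060 m


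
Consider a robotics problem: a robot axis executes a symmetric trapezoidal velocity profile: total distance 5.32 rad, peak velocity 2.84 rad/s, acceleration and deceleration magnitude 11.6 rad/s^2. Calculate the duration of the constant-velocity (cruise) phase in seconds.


t_acc = v/a = 0.244828 s, d_acc = v^2/(2a) = 0.347655 rad each
d_cruise = 5.32 - 2*0.347655 = 4.624690 rad
t_cruise = d_cruise/v = 4.624690/2.84 = 1.6284

1.6284 s


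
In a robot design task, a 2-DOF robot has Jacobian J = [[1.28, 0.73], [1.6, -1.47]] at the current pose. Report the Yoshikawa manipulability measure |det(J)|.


det(J) = 1.28*-1.47 - (0.73)*(1.6) = -3.0496
|det(J)| = 3.0496

3.0496


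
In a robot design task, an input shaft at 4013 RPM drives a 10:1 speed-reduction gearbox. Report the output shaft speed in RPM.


omega_out = omega_in / N = 4013 / 10 = 401.3000

401.3000 RPM


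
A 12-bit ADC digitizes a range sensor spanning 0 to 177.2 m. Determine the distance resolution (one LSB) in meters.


res = range / 2^n = 177.2/2^12 = 177.2/4096 = 0.0433

0.0433 m


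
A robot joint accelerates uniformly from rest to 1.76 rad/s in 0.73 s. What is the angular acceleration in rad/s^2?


alpha = delta_omega / t = 1.76 / 0.73 = 2.4110

2.4110 rad/s^2


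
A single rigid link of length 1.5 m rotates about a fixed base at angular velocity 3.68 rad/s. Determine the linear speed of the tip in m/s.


v = L*omega = 1.5 * 3.68 = 5.5200

5.5200 m/s


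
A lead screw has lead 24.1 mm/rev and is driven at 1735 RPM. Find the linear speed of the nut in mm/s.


v = lead * (RPM/60) = 24.1*1735/60 = 696.8917

696.8917 mm/s


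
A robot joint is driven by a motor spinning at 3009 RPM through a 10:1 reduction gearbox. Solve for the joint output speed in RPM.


omega_joint = omega_motor / N = 3009 / 10 = 300.9000

300.9000 RPM


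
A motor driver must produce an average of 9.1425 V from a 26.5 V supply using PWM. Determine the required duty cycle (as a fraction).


D = V_avg/V_supply = 9.1425/26.5 = 0.3450

0.3450


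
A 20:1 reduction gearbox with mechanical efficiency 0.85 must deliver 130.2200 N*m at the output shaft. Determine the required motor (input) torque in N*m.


tau_in = tau_out / (N * eta) = 130.2200 / (20 * 0.85) = 7.6600

7.6600 N*m


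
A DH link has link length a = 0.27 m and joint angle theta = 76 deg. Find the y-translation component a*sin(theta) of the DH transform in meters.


a*sin(theta) = 0.27*sin(76 deg) = 0.2620

0.2620 m


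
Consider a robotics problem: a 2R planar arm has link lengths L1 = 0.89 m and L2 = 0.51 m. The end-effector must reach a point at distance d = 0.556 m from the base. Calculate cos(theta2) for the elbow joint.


cos(th2) = (d^2 - L1^2 - L2^2)/(2*L1*L2) = (0.556^2 - 0.89^2 - 0.51^2)/(2*0.89*0.51) = -0.8185

-0.8185


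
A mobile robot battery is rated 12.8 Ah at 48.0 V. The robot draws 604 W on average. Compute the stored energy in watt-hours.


E = capacity * V = 12.8*48.0 = 614.4000

614.4000 Wh


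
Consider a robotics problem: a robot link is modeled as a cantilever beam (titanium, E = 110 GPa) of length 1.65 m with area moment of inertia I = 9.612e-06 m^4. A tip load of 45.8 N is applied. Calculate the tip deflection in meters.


delta = F*L^3/(3*E*I) = 45.8*1.65^3/(3*1.100e+11*9.612e-06)
      = 205.739325/3171960 = 6.4862e-05

6.4862e-05 m


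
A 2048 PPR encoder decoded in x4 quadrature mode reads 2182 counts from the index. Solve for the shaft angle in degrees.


angle = counts * 360 / (PPR*4) = 2182 * 360 / 8192 = 95.8887

95.8887 degrees


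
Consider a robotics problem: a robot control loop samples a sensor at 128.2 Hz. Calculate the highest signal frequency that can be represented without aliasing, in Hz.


f_max = f_s/2 = 128.2/2 = 64.1000

64.1000 Hz


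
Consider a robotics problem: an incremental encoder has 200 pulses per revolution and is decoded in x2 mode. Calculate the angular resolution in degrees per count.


resolution = 360 / (PPR * 2) = 360 / 400 = 0.9000

0.9000 degrees


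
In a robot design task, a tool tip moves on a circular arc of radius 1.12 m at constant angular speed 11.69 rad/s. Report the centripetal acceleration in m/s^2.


a_c = omega^2 * r = 11.69^2 * 1.12 = 153.0548

153.0548 m/s^2


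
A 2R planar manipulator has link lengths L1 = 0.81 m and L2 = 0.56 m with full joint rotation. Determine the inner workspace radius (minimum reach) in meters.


r_min = |L1 - L2| = |0.81 - 0.56| = 0.2500

0.2500 m


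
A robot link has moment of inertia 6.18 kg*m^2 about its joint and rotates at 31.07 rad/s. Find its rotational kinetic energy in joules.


KE = (1/2)*I*omega^2 = 0.5*6.18*31.07^2 = 2982.9157

2982.9157 J


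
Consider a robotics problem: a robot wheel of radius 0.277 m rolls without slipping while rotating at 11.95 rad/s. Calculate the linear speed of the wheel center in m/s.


v = omega * r = 11.95 * 0.277 = 3.3102

3.3102 m/s


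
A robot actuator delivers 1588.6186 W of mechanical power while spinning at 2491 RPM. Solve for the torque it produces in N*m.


omega = 2491 * 2*pi/60 = 260.856910 rad/s
tau = P / omega = 1588.6186 / 260.856910 = 6.0900

6.0900 N*m


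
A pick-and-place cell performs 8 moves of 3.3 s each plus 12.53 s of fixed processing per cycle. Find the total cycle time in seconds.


T = 8*3.3 + 12.53 = 38.9300

38.9300 s


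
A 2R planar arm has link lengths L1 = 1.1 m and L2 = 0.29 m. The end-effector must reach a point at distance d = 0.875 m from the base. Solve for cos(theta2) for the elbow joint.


cos(th2) = (d^2 - L1^2 - L2^2)/(2*L1*L2) = (0.875^2 - 1.1^2 - 0.29^2)/(2*1.1*0.29) = -0.8283

-0.8283


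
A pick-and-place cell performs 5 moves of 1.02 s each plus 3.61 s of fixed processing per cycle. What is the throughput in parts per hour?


T_cycle = 5*1.02 + 3.61 = 8.7100 s
rate = 3600/T = 413.3180

413.3180 parts/hour


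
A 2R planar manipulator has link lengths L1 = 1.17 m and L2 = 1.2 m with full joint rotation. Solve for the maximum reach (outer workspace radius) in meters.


r_max = L1 + L2 = 1.17 + 1.2 = 2.3700

2.3700 m


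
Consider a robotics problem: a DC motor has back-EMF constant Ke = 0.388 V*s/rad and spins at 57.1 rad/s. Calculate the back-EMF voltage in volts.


V_emf = Ke * omega = 0.388*57.1 = 22.1548

22.1548 V


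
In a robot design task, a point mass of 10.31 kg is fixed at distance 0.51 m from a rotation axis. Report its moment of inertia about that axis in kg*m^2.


I = m*r^2 = 10.31*0.51^2 = 2.6816

2.6816 kg*m^2


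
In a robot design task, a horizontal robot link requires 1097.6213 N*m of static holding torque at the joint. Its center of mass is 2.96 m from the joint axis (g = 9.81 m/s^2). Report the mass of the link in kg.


m = tau / (g*L) = 1097.6213 / (9.81 * 2.96) = 37.8000

37.8000 kg


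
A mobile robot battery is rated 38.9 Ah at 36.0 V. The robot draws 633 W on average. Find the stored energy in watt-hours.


E = capacity * V = 38.9*36.0 = 1400.4000

1400.4000 Wh


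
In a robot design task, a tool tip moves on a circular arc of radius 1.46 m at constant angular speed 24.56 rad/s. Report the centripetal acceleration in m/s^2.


a_c = omega^2 * r = 24.56^2 * 1.46 = 880.6627

880.6627 m/s^2


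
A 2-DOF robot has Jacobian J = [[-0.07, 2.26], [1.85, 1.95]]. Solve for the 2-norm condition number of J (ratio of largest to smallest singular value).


JJ^T eigenvalues: trace(JJ^T) = 12.3375, det(JJ^T) = det(J)^2 = 18.64080625
s_max^2 = (12.3375 + sqrt(77.65068125))/2 = 10.57473120
s_min^2 = (12.3375 - sqrt(77.65068125))/2 = 1.76276880
kappa = s_max/s_min = sqrt(10.57473120/1.76276880) = 2.4493

2.4493


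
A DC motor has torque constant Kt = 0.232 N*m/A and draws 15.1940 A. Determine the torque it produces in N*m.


tau = Kt * I = 0.232*15.1940 = 3.5250

3.5250 N*m


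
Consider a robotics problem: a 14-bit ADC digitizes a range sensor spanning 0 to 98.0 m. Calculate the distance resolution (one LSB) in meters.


res = range / 2^n = 98.0/2^14 = 98.0/16384 = 0.0060

0.0060 m


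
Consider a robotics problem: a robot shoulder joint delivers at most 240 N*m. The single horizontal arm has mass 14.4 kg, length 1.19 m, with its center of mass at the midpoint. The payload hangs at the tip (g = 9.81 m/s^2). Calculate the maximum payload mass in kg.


tau_arm = m_arm*g*(L/2) = 14.4*9.81*1.19/2 = 84.0521 N*m
tau_payload = tau_max - tau_arm = 240 - 84.0521 = 155.9479
m_payload = tau_payload / (g*L) = 155.9479 / (9.81*1.19) = 13.3587

13.3587 kg


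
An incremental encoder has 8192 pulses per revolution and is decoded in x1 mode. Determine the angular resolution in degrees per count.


resolution = 360 / (PPR * 1) = 360 / 8192 = 0.0439

0.0439 degrees


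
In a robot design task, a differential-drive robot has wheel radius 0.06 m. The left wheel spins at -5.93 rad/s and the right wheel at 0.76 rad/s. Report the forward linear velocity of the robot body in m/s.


v = r*(wR + wL)/2 = 0.06*(0.76 + -5.93)/2 = -0.1551

-0.1551 m/s


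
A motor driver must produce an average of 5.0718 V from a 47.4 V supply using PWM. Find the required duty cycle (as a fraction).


D = V_avg/V_supply = 5.0718/47.4 = 0.1070

0.1070


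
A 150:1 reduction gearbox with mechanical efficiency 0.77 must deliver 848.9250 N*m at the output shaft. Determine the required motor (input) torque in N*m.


tau_in = tau_out / (N * eta) = 848.9250 / (150 * 0.77) = 7.3500

7.3500 N*m


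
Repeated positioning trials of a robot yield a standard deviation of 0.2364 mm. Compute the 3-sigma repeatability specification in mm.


repeatability = 3*sigma = 3*0.2364 = 0.7092

0.7092 mm


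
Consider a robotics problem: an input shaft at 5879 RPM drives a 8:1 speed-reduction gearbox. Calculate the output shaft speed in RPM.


omega_out = omega_in / N = 5879 / 8 = 734.8750

734.8750 RPM


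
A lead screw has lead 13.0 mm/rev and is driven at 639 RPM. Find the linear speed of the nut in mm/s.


v = lead * (RPM/60) = 13.0*639/60 = 138.4500

138.4500 mm/s


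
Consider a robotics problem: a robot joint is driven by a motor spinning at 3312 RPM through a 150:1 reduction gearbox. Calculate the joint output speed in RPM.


omega_joint = omega_motor / N = 3312 / 150 = 22.0800

22.0800 RPM


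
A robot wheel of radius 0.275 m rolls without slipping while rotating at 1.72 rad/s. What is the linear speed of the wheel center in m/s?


v = omega * r = 1.72 * 0.275 = 0.4730

0.4730 m/s


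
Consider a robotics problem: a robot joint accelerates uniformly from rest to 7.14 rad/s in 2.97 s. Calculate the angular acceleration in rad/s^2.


alpha = delta_omega / t = 7.14 / 2.97 = 2.4040

2.4040 rad/s^2


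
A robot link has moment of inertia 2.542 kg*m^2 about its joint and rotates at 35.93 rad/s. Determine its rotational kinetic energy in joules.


KE = (1/2)*I*omega^2 = 0.5*2.542*35.93^2 = 1640.8164

1640.8164 J


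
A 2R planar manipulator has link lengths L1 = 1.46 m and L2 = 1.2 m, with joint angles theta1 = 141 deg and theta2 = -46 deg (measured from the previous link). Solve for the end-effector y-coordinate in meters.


y = L1*sin(th1) + L2*sin(th1+th2) = 1.46*sin(141 deg) + 1.2*sin(95 deg) = 2.1142

2.1142 m


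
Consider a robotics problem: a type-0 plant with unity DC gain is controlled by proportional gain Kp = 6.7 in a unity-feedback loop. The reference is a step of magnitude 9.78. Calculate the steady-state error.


e_ss = R/(1 + Kp) = 9.78/(1 + 6.7) = 9.78/7.7000 = 1.2701

1.2701


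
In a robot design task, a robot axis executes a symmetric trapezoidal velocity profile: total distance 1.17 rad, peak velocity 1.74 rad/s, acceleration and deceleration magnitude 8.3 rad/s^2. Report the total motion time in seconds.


t_acc = v/a = 1.74/8.3 = 0.209639 s
d_acc = v^2/(2a) = 0.182386 rad (each ramp)
d_cruise = 1.17 - 2*0.182386 = 0.805228 rad
t_cruise = 0.805228/1.74 = 0.462775 s
t_total = 2*0.209639 + 0.462775 = 0.8821

0.8821 s


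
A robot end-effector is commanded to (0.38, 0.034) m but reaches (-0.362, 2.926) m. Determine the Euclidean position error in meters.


dx = -0.362 - (0.38) = -0.7420, dy = 2.926 - (0.034) = 2.8920
err = sqrt(0.550564 + 8.363664) = 2.9857

2.9857 m


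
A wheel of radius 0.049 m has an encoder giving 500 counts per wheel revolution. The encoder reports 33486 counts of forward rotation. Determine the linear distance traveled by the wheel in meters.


revs = 33486/500 = 66.972000
d = revs * 2*pi*r = 66.972000 * 2*pi*0.049 = 20.6191

20.6191 m


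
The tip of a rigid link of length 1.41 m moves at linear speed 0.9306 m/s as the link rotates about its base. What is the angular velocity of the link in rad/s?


omega = v / L = 0.9306 / 1.41 = 0.6600

0.6600 rad/s


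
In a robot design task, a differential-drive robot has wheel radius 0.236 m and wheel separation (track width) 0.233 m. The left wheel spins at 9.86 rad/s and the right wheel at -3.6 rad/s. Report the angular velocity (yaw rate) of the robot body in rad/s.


omega = r*(wR - wL)/L = 0.236*(-3.6 - (9.86))/0.233 = -13.6333

-13.6333 rad/s


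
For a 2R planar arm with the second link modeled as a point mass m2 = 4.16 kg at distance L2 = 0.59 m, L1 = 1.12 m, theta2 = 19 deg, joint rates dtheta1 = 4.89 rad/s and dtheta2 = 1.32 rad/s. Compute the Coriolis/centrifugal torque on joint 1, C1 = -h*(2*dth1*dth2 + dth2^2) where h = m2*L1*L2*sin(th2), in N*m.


h = m2*L1*L2*sin(th2) = 4.16*1.12*0.59*sin(19 deg) = 0.894963
C1 = -h*(2*4.89*1.32 + 1.32^2) = -0.894963*14.6520 = -13.1130

-13.1130 N*m


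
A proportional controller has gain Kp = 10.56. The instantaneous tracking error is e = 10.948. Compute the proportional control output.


u_P = Kp * e = 10.56 * 10.948 = 115.6109

115.6109


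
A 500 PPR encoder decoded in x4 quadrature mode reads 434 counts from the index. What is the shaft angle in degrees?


angle = counts * 360 / (PPR*4) = 434 * 360 / 2000 = 78.1200

78.1200 degrees


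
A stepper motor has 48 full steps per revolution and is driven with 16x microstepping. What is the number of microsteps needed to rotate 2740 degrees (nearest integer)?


step_size = 360/(48*16) = 360/768 = 0.468750 deg
n = 2740/(360/768) = 2740*768/360 = 5845.3333 -> 5845

5845 steps


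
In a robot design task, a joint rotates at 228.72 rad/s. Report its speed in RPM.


RPM = 228.72 * 60/(2*pi) = 2184.1151

2184.1151 RPM


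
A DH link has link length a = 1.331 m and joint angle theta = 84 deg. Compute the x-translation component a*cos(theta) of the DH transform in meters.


a*cos(theta) = 1.331*cos(84 deg) = 0.1391

0.1391 m


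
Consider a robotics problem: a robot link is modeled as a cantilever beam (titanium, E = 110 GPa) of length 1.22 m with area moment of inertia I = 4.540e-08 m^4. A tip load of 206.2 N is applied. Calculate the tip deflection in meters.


delta = F*L^3/(3*E*I) = 206.2*1.22^3/(3*1.100e+11*4.540e-08)
      = 374.4278576/14982 = 0.0250

0.0250 m


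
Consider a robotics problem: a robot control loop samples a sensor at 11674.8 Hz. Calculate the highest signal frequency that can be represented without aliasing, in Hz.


f_max = f_s/2 = 11674.8/2 = 5837.4000

5837.4000 Hz


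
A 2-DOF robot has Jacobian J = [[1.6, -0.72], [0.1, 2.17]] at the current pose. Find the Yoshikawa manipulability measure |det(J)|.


det(J) = 1.6*2.17 - (-0.72)*(0.1) = 3.5440
|det(J)| = 3.5440

3.5440


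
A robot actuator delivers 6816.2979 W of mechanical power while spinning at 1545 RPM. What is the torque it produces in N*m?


omega = 1545 * 2*pi/60 = 161.792022 rad/s
tau = P / omega = 6816.2979 / 161.792022 = 42.1300

42.1300 N*m
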